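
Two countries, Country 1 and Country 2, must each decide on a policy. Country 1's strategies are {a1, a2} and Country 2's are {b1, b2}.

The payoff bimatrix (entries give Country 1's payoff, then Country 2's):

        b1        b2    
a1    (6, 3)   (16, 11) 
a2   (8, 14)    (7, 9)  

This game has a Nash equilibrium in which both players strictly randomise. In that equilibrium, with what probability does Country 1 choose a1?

Let x be the probability that Country 1 plays a1. In a completely mixed equilibrium, Country 2 must be indifferent between b1 and b2.
Country 2's expected payoff from b1 is 3x + 14(1−x); from b2 it is 11x + 9(1−x).
Setting these equal: −11x + 14 = 2x + 9, so x = 5/13.

5/13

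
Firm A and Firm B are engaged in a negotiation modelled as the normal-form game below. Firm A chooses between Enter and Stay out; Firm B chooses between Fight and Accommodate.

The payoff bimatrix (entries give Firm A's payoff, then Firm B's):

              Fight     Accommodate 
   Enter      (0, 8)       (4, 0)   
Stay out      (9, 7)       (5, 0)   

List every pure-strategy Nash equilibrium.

(Enter, Fight): Firm A prefers Stay out (9 > 0) — not an equilibrium.
(Enter, Accommodate): Firm A prefers Stay out (5 > 4); Firm B prefers Fight (8 > 0) — not an equilibrium.
(Stay out, Fight): Firm A gets 9 ≥ 0 from Enter, and Firm B gets 7 ≥ 0 from Accommodate — Nash equilibrium.
(Stay out, Accommodate): Firm B prefers Fight (7 > 0) — not an equilibrium.

(Stay out, Fight)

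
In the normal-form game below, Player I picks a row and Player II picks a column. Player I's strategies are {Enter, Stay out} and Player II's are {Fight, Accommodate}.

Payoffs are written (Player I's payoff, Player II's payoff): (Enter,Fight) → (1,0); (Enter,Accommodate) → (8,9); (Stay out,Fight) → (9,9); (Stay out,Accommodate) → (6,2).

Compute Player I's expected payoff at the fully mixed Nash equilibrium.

First find y, the probability Player II plays Fight, from Player I's indifference between Enter and Stay out: y + 8(1−y) = 9y + 6(1−y), giving y = 1/5.
Since Player I is indifferent in equilibrium, Player I's expected payoff equals the payoff from either row against (1/5, 4/5). Using Enter: (1/5) + 8(4/5) = 33/5.

33/5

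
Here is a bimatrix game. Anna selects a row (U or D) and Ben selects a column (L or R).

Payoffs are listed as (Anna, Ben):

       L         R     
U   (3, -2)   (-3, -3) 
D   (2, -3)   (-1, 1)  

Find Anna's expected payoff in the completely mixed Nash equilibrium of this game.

First find y, the probability Ben plays L, from Anna's indifference between U and D: 3y − 3(1−y) = 2y − (1−y), giving y = 2/3.
Since Anna is indifferent in equilibrium, Anna's expected payoff equals the payoff from either row against (2/3, 1/3). Using U: 3(2/3) − 3(1/3) = 1.

1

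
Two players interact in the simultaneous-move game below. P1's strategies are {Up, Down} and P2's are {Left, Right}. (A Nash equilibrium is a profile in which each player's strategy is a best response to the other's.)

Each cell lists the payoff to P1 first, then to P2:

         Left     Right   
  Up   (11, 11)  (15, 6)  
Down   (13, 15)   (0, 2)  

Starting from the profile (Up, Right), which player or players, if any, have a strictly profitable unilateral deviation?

P1 at (Up, Right) earns 15; deviating to Down yields 0 — not better.
P2 earns 6; deviating to Left yields 11 — a strict improvement.
Only P2 has a strictly profitable deviation.

P2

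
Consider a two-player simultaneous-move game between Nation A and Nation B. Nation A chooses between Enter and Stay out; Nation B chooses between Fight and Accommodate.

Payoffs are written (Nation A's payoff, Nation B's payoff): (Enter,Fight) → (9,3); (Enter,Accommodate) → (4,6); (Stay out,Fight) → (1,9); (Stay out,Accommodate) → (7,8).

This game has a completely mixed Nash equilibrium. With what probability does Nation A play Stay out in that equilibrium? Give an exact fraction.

3/4

Let r be the probability that Nation A plays Enter. In a completely mixed equilibrium, Nation B must be indifferent between Fight and Accommodate.
Nation B's expected payoff from Fight is 3r + 9(1−r); from Accommodate it is 6r + 8(1−r).
Setting these equal: −6r + 9 = −2r + 8, so r = 1/4.
Therefore Nation A plays Stay out with probability 1 − 1/4 = 3/4.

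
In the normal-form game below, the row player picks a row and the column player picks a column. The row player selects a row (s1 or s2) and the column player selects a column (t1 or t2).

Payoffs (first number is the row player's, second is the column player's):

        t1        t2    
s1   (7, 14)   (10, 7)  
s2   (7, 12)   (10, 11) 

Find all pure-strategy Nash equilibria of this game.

(s1, t1): the row player gets 7 ≥ 7 from s2, and the column player gets 14 ≥ 7 from t2 — Nash equilibrium.
(s1, t2): the column player prefers t1 (14 > 7) — not an equilibrium.
(s2, t1): the row player gets 7 ≥ 7 from s1, and the column player gets 12 ≥ 11 from t2 — Nash equilibrium.
(s2, t2): the column player prefers t1 (12 > 11) — not an equilibrium.

(s1, t1) and (s2, t1)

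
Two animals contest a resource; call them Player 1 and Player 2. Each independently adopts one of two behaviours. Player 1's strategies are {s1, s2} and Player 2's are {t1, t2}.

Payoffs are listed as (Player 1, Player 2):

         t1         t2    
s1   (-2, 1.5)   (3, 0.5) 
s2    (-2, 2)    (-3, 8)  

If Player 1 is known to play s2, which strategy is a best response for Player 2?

t2

Against s2, Player 2 earns 2 from t1 and 8 from t2.
So t2 is the best response.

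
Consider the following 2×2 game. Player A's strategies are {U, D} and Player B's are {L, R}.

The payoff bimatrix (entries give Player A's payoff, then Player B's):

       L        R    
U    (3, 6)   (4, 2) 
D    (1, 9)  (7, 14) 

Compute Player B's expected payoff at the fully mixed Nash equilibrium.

22/3

First find x, the probability Player A plays U, from Player B's indifference between L and R: 6x + 9(1−x) = 2x + 14(1−x), giving x = 5/9.
Since Player B is indifferent in equilibrium, Player B's expected payoff equals the payoff from either column against (5/9, 4/9). Using L: 6(5/9) + 9(4/9) = 22/3.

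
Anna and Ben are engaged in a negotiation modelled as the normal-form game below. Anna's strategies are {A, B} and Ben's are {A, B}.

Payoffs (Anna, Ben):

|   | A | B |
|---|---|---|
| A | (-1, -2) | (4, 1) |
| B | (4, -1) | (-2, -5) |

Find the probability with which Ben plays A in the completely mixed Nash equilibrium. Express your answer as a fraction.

6/11

Let y be the probability that Ben plays A. In a completely mixed equilibrium, Anna must be indifferent between A and B.
Anna's expected payoff from A is −y + 4(1−y); from B it is 4y − 2(1−y).
Setting these equal: −5y + 4 = 6y − 2, so y = 6/11.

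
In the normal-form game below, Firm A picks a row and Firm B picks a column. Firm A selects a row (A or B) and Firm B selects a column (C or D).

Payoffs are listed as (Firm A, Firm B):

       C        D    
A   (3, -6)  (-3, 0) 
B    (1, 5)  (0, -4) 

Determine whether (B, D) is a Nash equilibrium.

At (B, D), Firm A earns 0; switching to A would give -3, so Firm A has no profitable deviation.
Firm B earns -4; switching to C would give 5, so Firm B would deviate.
Since at least one player can profitably deviate, this is not a Nash equilibrium.

No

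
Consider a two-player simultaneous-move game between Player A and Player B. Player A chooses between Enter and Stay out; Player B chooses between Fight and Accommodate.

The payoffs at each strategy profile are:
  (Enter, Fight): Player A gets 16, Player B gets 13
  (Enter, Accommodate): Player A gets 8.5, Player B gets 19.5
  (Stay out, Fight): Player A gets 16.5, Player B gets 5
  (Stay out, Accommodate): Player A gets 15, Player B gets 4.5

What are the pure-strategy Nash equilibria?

(Enter, Fight): Player A prefers Stay out (16.5 > 16); Player B prefers Accommodate (19.5 > 13) — not an equilibrium.
(Enter, Accommodate): Player A prefers Stay out (15 > 8.5) — not an equilibrium.
(Stay out, Fight): Player A gets 16.5 ≥ 16 from Enter, and Player B gets 5 ≥ 4.5 from Accommodate — Nash equilibrium.
(Stay out, Accommodate): Player B prefers Fight (5 > 4.5) — not an equilibrium.

(Stay out, Fight)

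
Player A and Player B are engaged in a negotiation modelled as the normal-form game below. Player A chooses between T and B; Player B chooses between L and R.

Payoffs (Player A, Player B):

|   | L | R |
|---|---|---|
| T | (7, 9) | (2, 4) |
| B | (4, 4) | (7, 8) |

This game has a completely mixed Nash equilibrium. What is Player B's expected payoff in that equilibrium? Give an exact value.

First find x, the probability Player A plays T, from Player B's indifference between L and R: 9x + 4(1−x) = 4x + 8(1−x), giving x = 4/9.
Since Player B is indifferent in equilibrium, Player B's expected payoff equals the payoff from either column against (4/9, 5/9). Using L: 9(4/9) + 4(5/9) = 56/9.

56/9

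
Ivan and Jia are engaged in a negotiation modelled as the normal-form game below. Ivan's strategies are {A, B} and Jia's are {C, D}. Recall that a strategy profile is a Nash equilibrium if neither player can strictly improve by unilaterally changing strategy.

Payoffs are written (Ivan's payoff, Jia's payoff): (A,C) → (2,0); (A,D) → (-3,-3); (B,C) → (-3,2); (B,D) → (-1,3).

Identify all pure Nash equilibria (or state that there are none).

(A, C) and (B, D)

(A, C): Ivan gets 2 ≥ -3 from B, and Jia gets 0 ≥ -3 from D — Nash equilibrium.
(A, D): Ivan prefers B (-1 > -3); Jia prefers C (0 > -3) — not an equilibrium.
(B, C): Ivan prefers A (2 > -3); Jia prefers D (3 > 2) — not an equilibrium.
(B, D): Ivan gets -1 ≥ -3 from A, and Jia gets 3 ≥ 2 from C — Nash equilibrium.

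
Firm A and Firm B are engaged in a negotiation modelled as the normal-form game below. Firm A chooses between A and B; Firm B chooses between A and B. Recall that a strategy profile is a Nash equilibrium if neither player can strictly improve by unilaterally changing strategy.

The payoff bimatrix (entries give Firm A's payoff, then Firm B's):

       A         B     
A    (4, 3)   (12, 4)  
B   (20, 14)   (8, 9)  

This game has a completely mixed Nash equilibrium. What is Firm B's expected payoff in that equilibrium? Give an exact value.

First find p, the probability Firm A plays A, from Firm B's indifference between A and B: 3p + 14(1−p) = 4p + 9(1−p), giving p = 5/6.
Since Firm B is indifferent in equilibrium, Firm B's expected payoff equals the payoff from either column against (5/6, 1/6). Using A: 3(5/6) + 14(1/6) = 29/6.

29/6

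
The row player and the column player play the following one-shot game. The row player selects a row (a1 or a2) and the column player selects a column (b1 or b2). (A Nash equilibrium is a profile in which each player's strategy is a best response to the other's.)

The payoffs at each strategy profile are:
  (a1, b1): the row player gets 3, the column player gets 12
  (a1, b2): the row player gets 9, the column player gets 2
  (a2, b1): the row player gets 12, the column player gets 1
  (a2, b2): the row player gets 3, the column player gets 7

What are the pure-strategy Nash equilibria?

none

(a1, b1): the row player prefers a2 (12 > 3) — not an equilibrium.
(a1, b2): the column player prefers b1 (12 > 2) — not an equilibrium.
(a2, b1): the column player prefers b2 (7 > 1) — not an equilibrium.
(a2, b2): the row player prefers a1 (9 > 3) — not an equilibrium.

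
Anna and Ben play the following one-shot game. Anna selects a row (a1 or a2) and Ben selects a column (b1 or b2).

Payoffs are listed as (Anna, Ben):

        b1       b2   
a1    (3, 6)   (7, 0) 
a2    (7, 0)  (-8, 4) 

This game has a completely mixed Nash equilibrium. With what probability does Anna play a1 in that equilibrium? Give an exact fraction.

Let r be the probability that Anna plays a1. In a completely mixed equilibrium, Ben must be indifferent between b1 and b2.
Ben's expected payoff from b1 is 6r; from b2 it is 4(1−r).
Setting these equal: 6r = −4r + 4, so r = 2/5.

2/5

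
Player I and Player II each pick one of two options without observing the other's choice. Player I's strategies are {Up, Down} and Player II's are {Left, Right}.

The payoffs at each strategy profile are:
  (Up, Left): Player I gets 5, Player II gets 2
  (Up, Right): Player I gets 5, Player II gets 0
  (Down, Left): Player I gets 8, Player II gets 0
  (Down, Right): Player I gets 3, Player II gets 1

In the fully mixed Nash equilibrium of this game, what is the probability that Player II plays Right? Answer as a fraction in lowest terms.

3/5

Let q be the probability that Player II plays Left. In a completely mixed equilibrium, Player I must be indifferent between Up and Down.
Player I's expected payoff from Up is 5q + 5(1−q); from Down it is 8q + 3(1−q).
Setting these equal: 5 = 5q + 3, so q = 2/5.
Therefore Player II plays Right with probability 1 − 2/5 = 3/5.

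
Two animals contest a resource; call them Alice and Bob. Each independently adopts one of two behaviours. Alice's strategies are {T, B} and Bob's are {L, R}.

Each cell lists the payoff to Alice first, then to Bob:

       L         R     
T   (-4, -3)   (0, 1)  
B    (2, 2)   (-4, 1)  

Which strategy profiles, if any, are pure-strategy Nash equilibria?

(T, R) and (B, L)

(T, L): Alice prefers B (2 > -4); Bob prefers R (1 > -3) — not an equilibrium.
(T, R): Alice gets 0 ≥ -4 from B, and Bob gets 1 ≥ -3 from L — Nash equilibrium.
(B, L): Alice gets 2 ≥ -4 from T, and Bob gets 2 ≥ 1 from R — Nash equilibrium.
(B, R): Alice prefers T (0 > -4); Bob prefers L (2 > 1) — not an equilibrium.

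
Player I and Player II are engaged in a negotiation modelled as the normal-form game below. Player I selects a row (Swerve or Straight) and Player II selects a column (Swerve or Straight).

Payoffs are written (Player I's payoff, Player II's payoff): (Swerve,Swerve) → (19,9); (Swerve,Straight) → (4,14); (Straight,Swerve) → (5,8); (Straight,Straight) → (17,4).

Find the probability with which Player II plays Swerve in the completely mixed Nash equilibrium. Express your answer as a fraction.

Let y be the probability that Player II plays Swerve. In a completely mixed equilibrium, Player I must be indifferent between Swerve and Straight.
Player I's expected payoff from Swerve is 19y + 4(1−y); from Straight it is 5y + 17(1−y).
Setting these equal: 15y + 4 = −12y + 17, so y = 13/27.

13/27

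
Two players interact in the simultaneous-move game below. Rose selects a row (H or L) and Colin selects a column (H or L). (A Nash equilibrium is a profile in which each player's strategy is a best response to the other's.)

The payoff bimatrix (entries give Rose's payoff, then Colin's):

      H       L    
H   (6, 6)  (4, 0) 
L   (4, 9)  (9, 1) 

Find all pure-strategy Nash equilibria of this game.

(H, H): Rose gets 6 ≥ 4 from L, and Colin gets 6 ≥ 0 from L — Nash equilibrium.
(H, L): Rose prefers L (9 > 4); Colin prefers H (6 > 0) — not an equilibrium.
(L, H): Rose prefers H (6 > 4) — not an equilibrium.
(L, L): Colin prefers H (9 > 1) — not an equilibrium.

(H, H)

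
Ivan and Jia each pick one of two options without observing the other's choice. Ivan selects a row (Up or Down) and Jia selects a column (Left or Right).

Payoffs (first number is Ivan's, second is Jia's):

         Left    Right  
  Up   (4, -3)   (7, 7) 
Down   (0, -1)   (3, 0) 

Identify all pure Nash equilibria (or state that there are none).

(Up, Left): Jia prefers Right (7 > -3) — not an equilibrium.
(Up, Right): Ivan gets 7 ≥ 3 from Down, and Jia gets 7 ≥ -3 from Left — Nash equilibrium.
(Down, Left): Ivan prefers Up (4 > 0); Jia prefers Right (0 > -1) — not an equilibrium.
(Down, Right): Ivan prefers Up (7 > 3) — not an equilibrium.

(Up, Right)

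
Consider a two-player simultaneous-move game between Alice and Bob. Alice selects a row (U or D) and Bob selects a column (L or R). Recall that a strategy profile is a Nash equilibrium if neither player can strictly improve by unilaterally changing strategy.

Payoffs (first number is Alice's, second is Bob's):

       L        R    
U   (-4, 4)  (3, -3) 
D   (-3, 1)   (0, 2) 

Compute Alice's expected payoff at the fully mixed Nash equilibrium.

-9/4

First find y, the probability Bob plays L, from Alice's indifference between U and D: −4y + 3(1−y) = −3y, giving y = 3/4.
Since Alice is indifferent in equilibrium, Alice's expected payoff equals the payoff from either row against (3/4, 1/4). Using U: −4(3/4) + 3(1/4) = -9/4.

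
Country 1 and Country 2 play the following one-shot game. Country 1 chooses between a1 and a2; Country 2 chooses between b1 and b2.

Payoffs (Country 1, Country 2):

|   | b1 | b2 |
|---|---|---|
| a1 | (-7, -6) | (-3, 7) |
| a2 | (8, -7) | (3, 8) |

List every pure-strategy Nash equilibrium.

(a1, b1): Country 1 prefers a2 (8 > -7); Country 2 prefers b2 (7 > -6) — not an equilibrium.
(a1, b2): Country 1 prefers a2 (3 > -3) — not an equilibrium.
(a2, b1): Country 2 prefers b2 (8 > -7) — not an equilibrium.
(a2, b2): Country 1 gets 3 ≥ -3 from a1, and Country 2 gets 8 ≥ -7 from b1 — Nash equilibrium.

(a2, b2)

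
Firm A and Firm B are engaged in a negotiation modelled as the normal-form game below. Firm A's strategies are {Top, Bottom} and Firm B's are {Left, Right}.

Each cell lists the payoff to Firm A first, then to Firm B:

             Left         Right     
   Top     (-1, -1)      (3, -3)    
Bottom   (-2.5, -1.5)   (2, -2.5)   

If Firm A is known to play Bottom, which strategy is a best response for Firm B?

Against Bottom, Firm B earns -1.5 from Left and -2.5 from Right.
So Left is the best response.

Left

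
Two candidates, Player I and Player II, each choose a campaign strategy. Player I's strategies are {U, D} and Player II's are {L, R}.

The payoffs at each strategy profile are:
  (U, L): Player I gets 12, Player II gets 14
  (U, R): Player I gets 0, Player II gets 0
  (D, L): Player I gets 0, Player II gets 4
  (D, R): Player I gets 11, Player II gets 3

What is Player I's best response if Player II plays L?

Against L, Player I earns 12 from U and 0 from D.
So U is the best response.

U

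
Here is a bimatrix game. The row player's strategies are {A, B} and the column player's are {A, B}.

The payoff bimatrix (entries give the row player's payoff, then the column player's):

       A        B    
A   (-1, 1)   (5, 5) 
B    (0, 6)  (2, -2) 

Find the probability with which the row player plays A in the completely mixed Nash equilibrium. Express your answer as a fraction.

2/3

Let r be the probability that the row player plays A. In a completely mixed equilibrium, the column player must be indifferent between A and B.
The column player's expected payoff from A is r + 6(1−r); from B it is 5r − 2(1−r).
Setting these equal: −5r + 6 = 7r − 2, so r = 2/3.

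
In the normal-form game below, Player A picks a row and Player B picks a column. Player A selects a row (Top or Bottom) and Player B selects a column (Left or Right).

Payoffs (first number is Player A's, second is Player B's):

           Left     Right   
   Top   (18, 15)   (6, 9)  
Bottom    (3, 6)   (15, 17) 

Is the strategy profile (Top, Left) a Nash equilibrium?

At (Top, Left), Player A earns 18; switching to Bottom would give 3, so Player A has no profitable deviation.
Player B earns 15; switching to Right would give 9, so Player B has no profitable deviation.
Neither player can gain by a unilateral deviation, so this profile is a Nash equilibrium.

Yes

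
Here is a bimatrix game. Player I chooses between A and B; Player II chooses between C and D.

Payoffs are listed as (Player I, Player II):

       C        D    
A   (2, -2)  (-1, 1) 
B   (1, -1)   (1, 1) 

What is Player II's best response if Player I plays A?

Against A, Player II earns -2 from C and 1 from D.
So D is the best response.

D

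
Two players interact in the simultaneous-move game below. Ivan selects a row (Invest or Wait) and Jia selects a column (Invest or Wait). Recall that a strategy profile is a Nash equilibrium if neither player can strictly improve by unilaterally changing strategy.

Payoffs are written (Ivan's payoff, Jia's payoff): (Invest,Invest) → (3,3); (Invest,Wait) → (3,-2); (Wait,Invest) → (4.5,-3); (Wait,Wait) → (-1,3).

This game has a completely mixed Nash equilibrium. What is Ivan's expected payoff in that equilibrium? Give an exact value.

3

First find q, the probability Jia plays Invest, from Ivan's indifference between Invest and Wait: 3q + 3(1−q) = 4.5q − (1−q), giving q = 8/11.
Since Ivan is indifferent in equilibrium, Ivan's expected payoff equals the payoff from either row against (8/11, 3/11). Using Invest: 3(8/11) + 3(3/11) = 3.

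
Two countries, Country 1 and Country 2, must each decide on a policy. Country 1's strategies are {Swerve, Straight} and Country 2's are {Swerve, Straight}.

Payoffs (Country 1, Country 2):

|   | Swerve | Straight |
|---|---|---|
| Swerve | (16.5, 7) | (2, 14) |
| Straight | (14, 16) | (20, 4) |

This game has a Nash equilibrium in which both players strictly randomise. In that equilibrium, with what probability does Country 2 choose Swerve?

36/41

Let y be the probability that Country 2 plays Swerve. In a completely mixed equilibrium, Country 1 must be indifferent between Swerve and Straight.
Country 1's expected payoff from Swerve is 16.5y + 2(1−y); from Straight it is 14y + 20(1−y).
Setting these equal: 14.5y + 2 = −6y + 20, so y = 36/41.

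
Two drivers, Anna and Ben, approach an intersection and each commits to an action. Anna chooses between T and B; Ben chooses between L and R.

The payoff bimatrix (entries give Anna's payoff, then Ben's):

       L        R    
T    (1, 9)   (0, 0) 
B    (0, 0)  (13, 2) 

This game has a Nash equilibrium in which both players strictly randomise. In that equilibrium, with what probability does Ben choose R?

1/14

Let c be the probability that Ben plays L. In a completely mixed equilibrium, Anna must be indifferent between T and B.
Anna's expected payoff from T is c; from B it is 13(1−c).
Setting these equal: c = −13c + 13, so c = 13/14.
Therefore Ben plays R with probability 1 − 13/14 = 1/14.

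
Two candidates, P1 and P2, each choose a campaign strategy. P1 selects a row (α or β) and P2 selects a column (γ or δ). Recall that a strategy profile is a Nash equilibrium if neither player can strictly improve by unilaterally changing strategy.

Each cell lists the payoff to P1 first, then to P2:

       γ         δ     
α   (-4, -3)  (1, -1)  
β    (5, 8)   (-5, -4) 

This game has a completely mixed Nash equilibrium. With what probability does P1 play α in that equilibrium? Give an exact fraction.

6/7

Let r be the probability that P1 plays α. In a completely mixed equilibrium, P2 must be indifferent between γ and δ.
P2's expected payoff from γ is −3r + 8(1−r); from δ it is −r − 4(1−r).
Setting these equal: −11r + 8 = 3r − 4, so r = 6/7.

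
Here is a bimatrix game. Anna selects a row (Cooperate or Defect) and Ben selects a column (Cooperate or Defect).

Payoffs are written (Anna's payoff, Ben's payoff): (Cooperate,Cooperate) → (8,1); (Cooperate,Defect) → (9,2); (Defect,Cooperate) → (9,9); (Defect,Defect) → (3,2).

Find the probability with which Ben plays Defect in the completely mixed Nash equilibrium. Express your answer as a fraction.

Let c be the probability that Ben plays Cooperate. In a completely mixed equilibrium, Anna must be indifferent between Cooperate and Defect.
Anna's expected payoff from Cooperate is 8c + 9(1−c); from Defect it is 9c + 3(1−c).
Setting these equal: −c + 9 = 6c + 3, so c = 6/7.
Therefore Ben plays Defect with probability 1 − 6/7 = 1/7.

1/7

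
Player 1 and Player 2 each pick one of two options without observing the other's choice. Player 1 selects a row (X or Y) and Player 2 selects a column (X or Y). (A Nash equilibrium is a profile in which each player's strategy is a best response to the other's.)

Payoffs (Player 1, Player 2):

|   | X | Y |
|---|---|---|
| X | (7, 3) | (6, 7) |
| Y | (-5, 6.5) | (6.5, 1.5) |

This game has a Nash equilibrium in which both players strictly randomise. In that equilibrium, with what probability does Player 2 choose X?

1/25

Let y be the probability that Player 2 plays X. In a completely mixed equilibrium, Player 1 must be indifferent between X and Y.
Player 1's expected payoff from X is 7y + 6(1−y); from Y it is −5y + 6.5(1−y).
Setting these equal: y + 6 = −11.5y + 6.5, so y = 1/25.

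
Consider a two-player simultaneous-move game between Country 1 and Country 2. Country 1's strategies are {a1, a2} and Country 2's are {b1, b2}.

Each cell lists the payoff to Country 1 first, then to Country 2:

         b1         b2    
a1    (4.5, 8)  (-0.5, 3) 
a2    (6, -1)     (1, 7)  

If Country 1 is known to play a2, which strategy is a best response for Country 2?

Against a2, Country 2 earns -1 from b1 and 7 from b2.
So b2 is the best response.

b2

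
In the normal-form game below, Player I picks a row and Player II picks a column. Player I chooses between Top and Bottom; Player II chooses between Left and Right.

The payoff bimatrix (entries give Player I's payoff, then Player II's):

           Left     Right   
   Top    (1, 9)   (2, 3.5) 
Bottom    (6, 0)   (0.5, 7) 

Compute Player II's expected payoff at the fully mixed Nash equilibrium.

126/25

First find x, the probability Player I plays Top, from Player II's indifference between Left and Right: 9x = 3.5x + 7(1−x), giving x = 14/25.
Since Player II is indifferent in equilibrium, Player II's expected payoff equals the payoff from either column against (14/25, 11/25). Using Left: 9(14/25) = 126/25.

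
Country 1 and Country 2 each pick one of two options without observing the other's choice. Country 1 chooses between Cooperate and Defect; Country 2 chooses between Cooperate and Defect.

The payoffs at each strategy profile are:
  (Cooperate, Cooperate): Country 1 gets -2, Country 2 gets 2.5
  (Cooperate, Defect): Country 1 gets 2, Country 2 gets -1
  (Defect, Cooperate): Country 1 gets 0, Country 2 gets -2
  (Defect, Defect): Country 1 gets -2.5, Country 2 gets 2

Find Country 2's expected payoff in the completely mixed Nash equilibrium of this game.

First find x, the probability Country 1 plays Cooperate, from Country 2's indifference between Cooperate and Defect: 2.5x − 2(1−x) = −x + 2(1−x), giving x = 8/15.
Since Country 2 is indifferent in equilibrium, Country 2's expected payoff equals the payoff from either column against (8/15, 7/15). Using Cooperate: 2.5(8/15) − 2(7/15) = 2/5.

2/5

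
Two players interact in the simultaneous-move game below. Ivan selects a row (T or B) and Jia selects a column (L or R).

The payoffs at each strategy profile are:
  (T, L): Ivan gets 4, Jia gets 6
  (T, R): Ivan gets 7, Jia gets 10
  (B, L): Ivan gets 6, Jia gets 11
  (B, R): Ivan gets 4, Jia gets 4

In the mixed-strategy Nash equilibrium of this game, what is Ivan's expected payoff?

First find q, the probability Jia plays L, from Ivan's indifference between T and B: 4q + 7(1−q) = 6q + 4(1−q), giving q = 3/5.
Since Ivan is indifferent in equilibrium, Ivan's expected payoff equals the payoff from either row against (3/5, 2/5). Using T: 4(3/5) + 7(2/5) = 26/5.

26/5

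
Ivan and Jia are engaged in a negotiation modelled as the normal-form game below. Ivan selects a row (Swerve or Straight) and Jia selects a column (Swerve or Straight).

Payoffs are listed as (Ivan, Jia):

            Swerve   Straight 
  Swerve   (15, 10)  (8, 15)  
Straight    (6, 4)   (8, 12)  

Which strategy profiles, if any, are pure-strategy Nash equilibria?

(Swerve, Straight) and (Straight, Straight)

(Swerve, Swerve): Jia prefers Straight (15 > 10) — not an equilibrium.
(Swerve, Straight): Ivan gets 8 ≥ 8 from Straight, and Jia gets 15 ≥ 10 from Swerve — Nash equilibrium.
(Straight, Swerve): Ivan prefers Swerve (15 > 6); Jia prefers Straight (12 > 4) — not an equilibrium.
(Straight, Straight): Ivan gets 8 ≥ 8 from Swerve, and Jia gets 12 ≥ 4 from Swerve — Nash equilibrium.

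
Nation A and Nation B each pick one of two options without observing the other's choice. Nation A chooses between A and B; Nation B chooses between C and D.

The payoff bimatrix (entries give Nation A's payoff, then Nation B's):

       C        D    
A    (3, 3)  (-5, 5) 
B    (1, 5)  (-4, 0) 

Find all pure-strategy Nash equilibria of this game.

none

(A, C): Nation B prefers D (5 > 3) — not an equilibrium.
(A, D): Nation A prefers B (-4 > -5) — not an equilibrium.
(B, C): Nation A prefers A (3 > 1) — not an equilibrium.
(B, D): Nation B prefers C (5 > 0) — not an equilibrium.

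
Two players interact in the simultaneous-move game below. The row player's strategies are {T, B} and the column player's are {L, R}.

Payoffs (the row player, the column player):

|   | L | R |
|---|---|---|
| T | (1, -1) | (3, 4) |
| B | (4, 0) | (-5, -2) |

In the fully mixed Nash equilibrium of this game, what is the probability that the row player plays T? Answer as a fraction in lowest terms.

2/7

Let p be the probability that the row player plays T. In a completely mixed equilibrium, the column player must be indifferent between L and R.
The column player's expected payoff from L is −p; from R it is 4p − 2(1−p).
Setting these equal: −p = 6p − 2, so p = 2/7.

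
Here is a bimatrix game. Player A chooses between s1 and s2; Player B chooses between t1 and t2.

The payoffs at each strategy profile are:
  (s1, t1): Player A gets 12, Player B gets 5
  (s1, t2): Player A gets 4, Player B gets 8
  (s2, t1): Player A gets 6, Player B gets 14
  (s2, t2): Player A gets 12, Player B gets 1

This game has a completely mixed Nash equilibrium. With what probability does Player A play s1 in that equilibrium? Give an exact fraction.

13/16

Let p be the probability that Player A plays s1. In a completely mixed equilibrium, Player B must be indifferent between t1 and t2.
Player B's expected payoff from t1 is 5p + 14(1−p); from t2 it is 8p + (1−p).
Setting these equal: −9p + 14 = 7p + 1, so p = 13/16.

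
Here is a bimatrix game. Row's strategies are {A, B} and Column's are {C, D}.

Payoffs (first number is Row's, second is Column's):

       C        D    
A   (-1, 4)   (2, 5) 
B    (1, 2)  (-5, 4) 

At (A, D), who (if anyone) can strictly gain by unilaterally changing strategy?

Neither

Row at (A, D) earns 2; deviating to B yields -5 — not better.
Column earns 5; deviating to C yields 4 — not better.
Neither player can strictly improve; the profile is a Nash equilibrium.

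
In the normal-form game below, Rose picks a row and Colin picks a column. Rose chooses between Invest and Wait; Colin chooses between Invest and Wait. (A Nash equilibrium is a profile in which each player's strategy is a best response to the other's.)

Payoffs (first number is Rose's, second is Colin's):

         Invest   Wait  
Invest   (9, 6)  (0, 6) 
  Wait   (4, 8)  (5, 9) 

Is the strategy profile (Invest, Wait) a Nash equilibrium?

At (Invest, Wait), Rose earns 0; switching to Wait would give 5, so Rose would deviate.
Colin earns 6; switching to Invest would give 6, so Colin has no profitable deviation.
Since at least one player can profitably deviate, this is not a Nash equilibrium.

No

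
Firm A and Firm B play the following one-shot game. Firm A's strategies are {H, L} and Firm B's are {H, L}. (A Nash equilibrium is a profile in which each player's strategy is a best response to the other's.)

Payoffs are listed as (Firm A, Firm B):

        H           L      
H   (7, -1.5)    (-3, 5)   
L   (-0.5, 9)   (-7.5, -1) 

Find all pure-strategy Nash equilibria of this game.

(H, H): Firm B prefers L (5 > -1.5) — not an equilibrium.
(H, L): Firm A gets -3 ≥ -7.5 from L, and Firm B gets 5 ≥ -1.5 from H — Nash equilibrium.
(L, H): Firm A prefers H (7 > -0.5) — not an equilibrium.
(L, L): Firm A prefers H (-3 > -7.5); Firm B prefers H (9 > -1) — not an equilibrium.

(H, L)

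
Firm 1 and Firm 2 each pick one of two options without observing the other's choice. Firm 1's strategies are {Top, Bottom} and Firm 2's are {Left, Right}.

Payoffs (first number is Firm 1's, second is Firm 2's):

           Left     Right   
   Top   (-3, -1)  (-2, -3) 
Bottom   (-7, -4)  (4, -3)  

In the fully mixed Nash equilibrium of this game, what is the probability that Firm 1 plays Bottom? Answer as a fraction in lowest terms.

Let x be the probability that Firm 1 plays Top. In a completely mixed equilibrium, Firm 2 must be indifferent between Left and Right.
Firm 2's expected payoff from Left is −x − 4(1−x); from Right it is −3x − 3(1−x).
Setting these equal: 3x − 4 = -3, so x = 1/3.
Therefore Firm 1 plays Bottom with probability 1 − 1/3 = 2/3.

2/3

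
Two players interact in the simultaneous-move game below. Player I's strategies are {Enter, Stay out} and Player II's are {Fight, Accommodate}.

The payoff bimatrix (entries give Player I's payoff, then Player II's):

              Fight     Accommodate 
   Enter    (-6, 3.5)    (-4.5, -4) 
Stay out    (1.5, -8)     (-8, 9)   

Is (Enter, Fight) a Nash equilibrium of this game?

No

At (Enter, Fight), Player I earns -6; switching to Stay out would give 1.5, so Player I would deviate.
Player II earns 3.5; switching to Accommodate would give -4, so Player II has no profitable deviation.
Since at least one player can profitably deviate, this is not a Nash equilibrium.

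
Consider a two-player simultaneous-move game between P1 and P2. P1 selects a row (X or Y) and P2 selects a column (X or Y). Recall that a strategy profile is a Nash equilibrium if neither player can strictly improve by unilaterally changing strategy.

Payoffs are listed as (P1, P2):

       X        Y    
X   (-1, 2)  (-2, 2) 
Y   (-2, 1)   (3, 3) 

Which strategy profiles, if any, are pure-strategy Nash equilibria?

(X, X) and (Y, Y)

(X, X): P1 gets -1 ≥ -2 from Y, and P2 gets 2 ≥ 2 from Y — Nash equilibrium.
(X, Y): P1 prefers Y (3 > -2) — not an equilibrium.
(Y, X): P1 prefers X (-1 > -2); P2 prefers Y (3 > 1) — not an equilibrium.
(Y, Y): P1 gets 3 ≥ -2 from X, and P2 gets 3 ≥ 1 from X — Nash equilibrium.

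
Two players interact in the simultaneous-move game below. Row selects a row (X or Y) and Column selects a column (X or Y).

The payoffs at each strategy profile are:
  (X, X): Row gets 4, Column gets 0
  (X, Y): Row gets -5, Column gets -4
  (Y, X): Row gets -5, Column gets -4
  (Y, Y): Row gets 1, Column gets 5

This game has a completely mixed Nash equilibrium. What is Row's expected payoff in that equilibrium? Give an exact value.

First find q, the probability Column plays X, from Row's indifference between X and Y: 4q − 5(1−q) = −5q + (1−q), giving q = 2/5.
Since Row is indifferent in equilibrium, Row's expected payoff equals the payoff from either row against (2/5, 3/5). Using X: 4(2/5) − 5(3/5) = -7/5.

-7/5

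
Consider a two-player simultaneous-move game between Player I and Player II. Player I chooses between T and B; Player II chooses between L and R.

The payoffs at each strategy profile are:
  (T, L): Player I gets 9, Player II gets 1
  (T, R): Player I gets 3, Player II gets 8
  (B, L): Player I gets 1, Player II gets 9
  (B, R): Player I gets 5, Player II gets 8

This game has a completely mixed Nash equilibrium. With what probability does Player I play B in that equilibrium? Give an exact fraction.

Let p be the probability that Player I plays T. In a completely mixed equilibrium, Player II must be indifferent between L and R.
Player II's expected payoff from L is p + 9(1−p); from R it is 8p + 8(1−p).
Setting these equal: −8p + 9 = 8, so p = 1/8.
Therefore Player I plays B with probability 1 − 1/8 = 7/8.

7/8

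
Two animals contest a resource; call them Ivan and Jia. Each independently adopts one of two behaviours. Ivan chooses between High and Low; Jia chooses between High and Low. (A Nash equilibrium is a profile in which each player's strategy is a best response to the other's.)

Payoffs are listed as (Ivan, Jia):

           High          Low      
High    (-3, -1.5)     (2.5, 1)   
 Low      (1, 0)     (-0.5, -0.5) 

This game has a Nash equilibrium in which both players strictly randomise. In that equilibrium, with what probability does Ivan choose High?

1/6

Let p be the probability that Ivan plays High. In a completely mixed equilibrium, Jia must be indifferent between High and Low.
Jia's expected payoff from High is −1.5p; from Low it is p − 0.5(1−p).
Setting these equal: −1.5p = 1.5p − 0.5, so p = 1/6.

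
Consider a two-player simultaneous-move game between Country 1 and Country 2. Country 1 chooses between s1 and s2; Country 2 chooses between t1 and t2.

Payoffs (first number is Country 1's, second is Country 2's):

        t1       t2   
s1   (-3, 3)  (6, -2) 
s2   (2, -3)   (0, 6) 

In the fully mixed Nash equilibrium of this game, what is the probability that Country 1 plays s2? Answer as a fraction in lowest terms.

Let x be the probability that Country 1 plays s1. In a completely mixed equilibrium, Country 2 must be indifferent between t1 and t2.
Country 2's expected payoff from t1 is 3x − 3(1−x); from t2 it is −2x + 6(1−x).
Setting these equal: 6x − 3 = −8x + 6, so x = 9/14.
Therefore Country 1 plays s2 with probability 1 − 9/14 = 5/14.

5/14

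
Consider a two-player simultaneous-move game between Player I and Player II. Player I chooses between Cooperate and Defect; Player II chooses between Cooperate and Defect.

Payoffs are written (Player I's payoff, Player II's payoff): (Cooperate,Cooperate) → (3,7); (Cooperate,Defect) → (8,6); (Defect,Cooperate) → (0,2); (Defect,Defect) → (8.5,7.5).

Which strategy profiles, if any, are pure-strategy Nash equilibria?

(Cooperate, Cooperate): Player I gets 3 ≥ 0 from Defect, and Player II gets 7 ≥ 6 from Defect — Nash equilibrium.
(Cooperate, Defect): Player I prefers Defect (8.5 > 8); Player II prefers Cooperate (7 > 6) — not an equilibrium.
(Defect, Cooperate): Player I prefers Cooperate (3 > 0); Player II prefers Defect (7.5 > 2) — not an equilibrium.
(Defect, Defect): Player I gets 8.5 ≥ 8 from Cooperate, and Player II gets 7.5 ≥ 2 from Cooperate — Nash equilibrium.

(Cooperate, Cooperate) and (Defect, Defect)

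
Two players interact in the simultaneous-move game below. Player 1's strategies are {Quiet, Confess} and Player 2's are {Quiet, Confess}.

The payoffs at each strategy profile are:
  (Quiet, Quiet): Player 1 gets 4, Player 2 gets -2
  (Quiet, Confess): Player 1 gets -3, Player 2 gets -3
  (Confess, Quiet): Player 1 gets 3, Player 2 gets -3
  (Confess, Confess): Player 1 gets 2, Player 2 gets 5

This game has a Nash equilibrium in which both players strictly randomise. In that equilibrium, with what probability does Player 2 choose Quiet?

Let y be the probability that Player 2 plays Quiet. In a completely mixed equilibrium, Player 1 must be indifferent between Quiet and Confess.
Player 1's expected payoff from Quiet is 4y − 3(1−y); from Confess it is 3y + 2(1−y).
Setting these equal: 7y − 3 = y + 2, so y = 5/6.

5/6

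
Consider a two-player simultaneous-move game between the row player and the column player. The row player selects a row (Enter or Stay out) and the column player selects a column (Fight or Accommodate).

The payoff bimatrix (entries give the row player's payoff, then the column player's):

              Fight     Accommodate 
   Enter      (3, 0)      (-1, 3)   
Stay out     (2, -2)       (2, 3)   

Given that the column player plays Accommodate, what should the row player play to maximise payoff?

Stay out

Against Accommodate, the row player earns -1 from Enter and 2 from Stay out.
So Stay out is the best response.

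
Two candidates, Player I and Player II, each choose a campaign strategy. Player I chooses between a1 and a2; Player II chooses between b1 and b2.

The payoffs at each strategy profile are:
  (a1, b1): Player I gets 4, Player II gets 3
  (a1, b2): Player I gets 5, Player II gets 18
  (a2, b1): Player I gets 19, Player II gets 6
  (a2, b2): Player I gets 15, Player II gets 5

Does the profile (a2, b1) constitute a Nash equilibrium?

Yes

At (a2, b1), Player I earns 19; switching to a1 would give 4, so Player I has no profitable deviation.
Player II earns 6; switching to b2 would give 5, so Player II has no profitable deviation.
Neither player can gain by a unilateral deviation, so this profile is a Nash equilibrium.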